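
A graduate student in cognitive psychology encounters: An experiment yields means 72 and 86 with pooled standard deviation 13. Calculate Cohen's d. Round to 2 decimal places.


Cohen's d = (M1 - M2) / S_pooled
= (72 - 86) / 13
= -14 / 13
= -1.08


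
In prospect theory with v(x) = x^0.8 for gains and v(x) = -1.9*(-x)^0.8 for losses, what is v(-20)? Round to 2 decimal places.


Since x = -20 < 0, use v(x) = -lambda*(-x)^alpha
(-x) = 20
20^0.8 = 10.9856
v(-20) = -1.9 * 10.9856
= -20.87


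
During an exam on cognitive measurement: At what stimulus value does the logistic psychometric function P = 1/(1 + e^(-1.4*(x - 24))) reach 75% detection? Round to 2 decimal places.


At P = 0.75: 0.75 = 1/(1 + e^(-k*(x-x0)))
Solving: e^(-k*(x-x0)) = 1/3
x = x0 + ln(3)/k
ln(3) = 1.0986
x = 24 + 1.0986/1.4
= 24 + 0.7847
= 24.78


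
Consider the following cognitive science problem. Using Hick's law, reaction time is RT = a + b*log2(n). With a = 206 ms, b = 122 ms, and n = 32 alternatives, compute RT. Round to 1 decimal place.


RT = 206 + 122 * log2(32)
log2(32) = 5.0
RT = 206 + 122 * 5.0
= 206 + 610.0
= 816.0 ms


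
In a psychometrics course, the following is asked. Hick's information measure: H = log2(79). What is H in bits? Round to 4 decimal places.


H = log2(n)
H = log2(79)
= 6.3038


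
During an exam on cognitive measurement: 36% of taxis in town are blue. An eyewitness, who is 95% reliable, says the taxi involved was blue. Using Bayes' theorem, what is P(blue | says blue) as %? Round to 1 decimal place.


P(blue | says blue) = P(says blue | blue)*P(blue) / [P(says blue | blue)*P(blue) + P(says blue | not blue)*P(not blue)]
Numerator = 0.95 * 0.36 = 0.342
False identification = 0.05 * 0.64 = 0.032
P = 0.342 / (0.342 + 0.032)
= 0.342 / 0.374
As percentage = 91.4


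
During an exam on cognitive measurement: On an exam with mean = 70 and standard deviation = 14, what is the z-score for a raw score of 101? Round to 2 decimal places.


z = (X - mu) / sigma
= (101 - 70) / 14
= 31 / 14
= 2.21


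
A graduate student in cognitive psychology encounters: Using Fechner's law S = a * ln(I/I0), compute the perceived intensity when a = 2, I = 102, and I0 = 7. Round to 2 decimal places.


S = 2 * ln(102/7)
I/I0 = 14.571429
ln(14.571429) = 2.6791
S = 2 * 2.6791
= 5.36


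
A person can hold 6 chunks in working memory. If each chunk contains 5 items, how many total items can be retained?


Total items = chunks * items_per_chunk
= 6 * 5
= 30


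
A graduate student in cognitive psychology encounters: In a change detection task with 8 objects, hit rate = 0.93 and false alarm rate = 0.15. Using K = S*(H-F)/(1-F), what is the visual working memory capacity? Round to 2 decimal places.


K = S * (H - F) / (1 - F)
H - F = 0.78
1 - F = 0.85
K = 8 * 0.78 / 0.85
= 7.34


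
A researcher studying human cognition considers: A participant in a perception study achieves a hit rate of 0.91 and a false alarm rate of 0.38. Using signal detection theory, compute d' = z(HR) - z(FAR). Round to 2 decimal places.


d' = z(HR) - z(FAR)
z(0.91) = 1.3408
z(0.38) = -0.3055
d' = 1.3408 - -0.3055
= 1.65


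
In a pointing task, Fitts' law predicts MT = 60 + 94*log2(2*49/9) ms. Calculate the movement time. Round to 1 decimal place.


MT = 60 + 94 * log2(2*49/9)
2D/W = 10.888889
log2(10.888889) = 3.4448
MT = 60 + 94 * 3.4448
= 383.8 ms


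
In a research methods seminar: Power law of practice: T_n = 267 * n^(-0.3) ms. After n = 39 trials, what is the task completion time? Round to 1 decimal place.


T_n = 267 * 39^(-0.3)
39^(-0.3) = 0.333181
T_n = 267 * 0.333181
= 89.0 ms


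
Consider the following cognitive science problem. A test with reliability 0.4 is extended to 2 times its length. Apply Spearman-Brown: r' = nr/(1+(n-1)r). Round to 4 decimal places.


r_new = n*r / (1 + (n-1)*r)
Numerator = 2 * 0.4 = 0.8
Denominator = 1 + 1 * 0.4 = 1.4
r_new = 0.8 / 1.4
= 0.5714


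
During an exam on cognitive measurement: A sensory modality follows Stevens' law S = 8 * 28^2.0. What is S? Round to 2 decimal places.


S = 8 * 28^2.0
28^2.0 = 784.0
S = 8 * 784.0
= 6272.00


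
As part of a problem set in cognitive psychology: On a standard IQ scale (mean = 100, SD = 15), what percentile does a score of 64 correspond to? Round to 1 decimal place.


z = (IQ - mean) / SD
z = (64 - 100) / 15 = -2.4
Percentile = Phi(-2.4) * 100
Phi(-2.4) = 0.008198
= 0.8


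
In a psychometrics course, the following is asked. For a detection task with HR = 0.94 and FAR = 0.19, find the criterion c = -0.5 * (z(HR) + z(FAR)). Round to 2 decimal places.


c = -0.5 * (z(HR) + z(FAR))
z(0.94) = 1.5548
z(0.19) = -0.8779
c = -0.5 * (1.5548 + -0.8779)
= -0.5 * 0.6769
= -0.34


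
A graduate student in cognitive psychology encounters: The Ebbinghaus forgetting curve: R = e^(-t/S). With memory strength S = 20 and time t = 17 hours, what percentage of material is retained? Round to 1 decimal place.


R = e^(-t/S)
-t/S = -17/20 = -0.85
R = e^(-0.85) = 0.427415
Percentage = 0.427415 * 100
= 42.7


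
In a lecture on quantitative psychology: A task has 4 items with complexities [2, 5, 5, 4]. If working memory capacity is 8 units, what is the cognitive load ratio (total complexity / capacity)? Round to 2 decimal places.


Total complexity = 2 + 5 + 5 + 4 = 16
Load = total / capacity = 16 / 8
= 2.00


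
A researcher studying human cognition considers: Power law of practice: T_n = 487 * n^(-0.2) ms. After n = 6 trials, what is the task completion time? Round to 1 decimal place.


T_n = 487 * 6^(-0.2)
6^(-0.2) = 0.698827
T_n = 487 * 0.698827
= 340.3 ms


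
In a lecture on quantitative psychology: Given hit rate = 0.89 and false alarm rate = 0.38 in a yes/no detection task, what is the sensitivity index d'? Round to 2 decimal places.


d' = z(HR) - z(FAR)
z(0.89) = 1.2265
z(0.38) = -0.3055
d' = 1.2265 - -0.3055
= 1.53


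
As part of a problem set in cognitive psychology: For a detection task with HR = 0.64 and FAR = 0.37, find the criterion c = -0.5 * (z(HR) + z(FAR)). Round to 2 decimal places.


c = -0.5 * (z(HR) + z(FAR))
z(0.64) = 0.3585
z(0.37) = -0.3319
c = -0.5 * (0.3585 + -0.3319)
= -0.5 * 0.0266
= -0.01


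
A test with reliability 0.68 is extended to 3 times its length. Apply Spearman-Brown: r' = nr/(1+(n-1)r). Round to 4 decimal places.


r_new = n*r / (1 + (n-1)*r)
Numerator = 3 * 0.68 = 2.04
Denominator = 1 + 2 * 0.68 = 2.36
r_new = 2.04 / 2.36
= 0.8644


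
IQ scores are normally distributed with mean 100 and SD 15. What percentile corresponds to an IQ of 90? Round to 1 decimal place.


z = (IQ - mean) / SD
z = (90 - 100) / 15 = -0.6667
Percentile = Phi(-0.6667) * 100
Phi(-0.6667) = 0.252482
= 25.2


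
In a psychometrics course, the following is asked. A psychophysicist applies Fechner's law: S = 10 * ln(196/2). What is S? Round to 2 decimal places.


S = 10 * ln(196/2)
I/I0 = 98.0
ln(98.0) = 4.585
S = 10 * 4.585
= 45.85


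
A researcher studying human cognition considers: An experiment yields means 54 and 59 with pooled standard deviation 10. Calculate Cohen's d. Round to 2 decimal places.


Cohen's d = (M1 - M2) / S_pooled
= (54 - 59) / 10
= -5 / 10
= -0.50


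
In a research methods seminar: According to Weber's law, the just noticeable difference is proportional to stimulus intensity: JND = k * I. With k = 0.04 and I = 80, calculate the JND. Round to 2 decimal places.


JND = k * I
JND = 0.04 * 80
= 3.20


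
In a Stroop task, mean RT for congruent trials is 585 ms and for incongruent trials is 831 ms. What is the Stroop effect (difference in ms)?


Stroop effect = RT(incongruent) - RT(congruent)
= 831 - 585
= 246 ms


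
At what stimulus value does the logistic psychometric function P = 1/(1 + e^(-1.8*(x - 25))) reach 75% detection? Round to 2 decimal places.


At P = 0.75: 0.75 = 1/(1 + e^(-k*(x-x0)))
Solving: e^(-k*(x-x0)) = 1/3
x = x0 + ln(3)/k
ln(3) = 1.0986
x = 25 + 1.0986/1.8
= 25 + 0.6103
= 25.61


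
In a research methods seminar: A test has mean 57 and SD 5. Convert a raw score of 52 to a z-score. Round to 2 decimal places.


z = (X - mu) / sigma
= (52 - 57) / 5
= -5 / 5
= -1.00


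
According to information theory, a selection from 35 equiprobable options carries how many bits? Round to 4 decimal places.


H = log2(n)
H = log2(35)
= 5.1293


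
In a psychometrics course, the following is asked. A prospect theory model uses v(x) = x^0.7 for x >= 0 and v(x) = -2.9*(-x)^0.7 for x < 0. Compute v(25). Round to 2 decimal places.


Since x = 25 >= 0, use v(x) = x^0.7
25^0.7 = 9.5183
v(25) = 9.52


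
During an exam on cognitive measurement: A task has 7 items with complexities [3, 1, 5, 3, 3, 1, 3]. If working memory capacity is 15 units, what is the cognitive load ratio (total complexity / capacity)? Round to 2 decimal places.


Total complexity = 3 + 1 + 5 + 3 + 3 + 1 + 3 = 19
Load = total / capacity = 19 / 15
= 1.27


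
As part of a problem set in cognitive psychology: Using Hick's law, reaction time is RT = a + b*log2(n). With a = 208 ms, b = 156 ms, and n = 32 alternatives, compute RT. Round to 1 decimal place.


RT = 208 + 156 * log2(32)
log2(32) = 5.0
RT = 208 + 156 * 5.0
= 208 + 780.0
= 988.0 ms


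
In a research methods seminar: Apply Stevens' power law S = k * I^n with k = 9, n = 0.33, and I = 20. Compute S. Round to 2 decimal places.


S = 9 * 20^0.33
20^0.33 = 2.6874
S = 9 * 2.6874
= 24.19


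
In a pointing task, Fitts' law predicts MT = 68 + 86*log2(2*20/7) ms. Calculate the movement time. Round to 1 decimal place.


MT = 68 + 86 * log2(2*20/7)
2D/W = 5.714286
log2(5.714286) = 2.5146
MT = 68 + 86 * 2.5146
= 284.3 ms


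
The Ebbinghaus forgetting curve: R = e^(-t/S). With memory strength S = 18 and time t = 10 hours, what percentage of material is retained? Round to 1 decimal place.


R = e^(-t/S)
-t/S = -10/18 = -0.555556
R = e^(-0.555556) = 0.573753
Percentage = 0.573753 * 100
= 57.4


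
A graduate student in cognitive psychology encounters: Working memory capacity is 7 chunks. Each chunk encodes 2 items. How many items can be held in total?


Total items = chunks * items_per_chunk
= 7 * 2
= 14


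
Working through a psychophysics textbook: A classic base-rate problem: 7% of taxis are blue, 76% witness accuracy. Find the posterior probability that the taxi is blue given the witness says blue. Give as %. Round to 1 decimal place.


P(blue | says blue) = P(says blue | blue)*P(blue) / [P(says blue | blue)*P(blue) + P(says blue | not blue)*P(not blue)]
Numerator = 0.76 * 0.07 = 0.0532
False identification = 0.24 * 0.93 = 0.2232
P = 0.0532 / (0.0532 + 0.2232)
= 0.0532 / 0.2764
As percentage = 19.2


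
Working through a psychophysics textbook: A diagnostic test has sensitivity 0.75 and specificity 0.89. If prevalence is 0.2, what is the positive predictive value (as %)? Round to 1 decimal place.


PPV = (sens * prev) / (sens * prev + (1-spec) * (1-prev))
Numerator = 0.75 * 0.2 = 0.15
P(positive and no disease) = (1 - spec) * (1 - prev) = (1 - 0.89) * (1 - 0.2) = 0.088
Denominator = 0.15 + 0.088 = 0.238
PPV = 0.15 / 0.238 = 0.630252
As percentage = 63.0


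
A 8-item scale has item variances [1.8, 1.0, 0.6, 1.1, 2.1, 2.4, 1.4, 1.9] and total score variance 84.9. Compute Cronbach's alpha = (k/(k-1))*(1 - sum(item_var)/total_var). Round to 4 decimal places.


alpha = (k/(k-1)) * (1 - sum(s_i^2)/s_total^2)
sum(item variances) = 12.3
k/(k-1) = 8/7 = 1.142857
1 - 12.3/84.9 = 1 - 0.144876 = 0.855124
alpha = 1.142857 * 0.855124
= 0.9773


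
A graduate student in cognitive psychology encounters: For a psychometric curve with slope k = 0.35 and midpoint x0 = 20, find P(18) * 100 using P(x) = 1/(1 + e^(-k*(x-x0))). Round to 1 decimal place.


P(x) = 1/(1 + e^(-0.35*(18 - 20)))
Exponent = -0.35 * -2 = 0.7
e^(0.7) = 2.013753
P = 1/(1 + 2.013753) = 0.331812
Percentage = 33.2


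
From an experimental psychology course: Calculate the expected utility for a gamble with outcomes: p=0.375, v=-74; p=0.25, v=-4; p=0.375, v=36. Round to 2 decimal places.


EU = sum(p_i * v_i)
0.375 * -74 = -27.75
0.25 * -4 = -1.0
0.375 * 36 = 13.5
EU = -27.75 + -1.0 + 13.5
= -15.25


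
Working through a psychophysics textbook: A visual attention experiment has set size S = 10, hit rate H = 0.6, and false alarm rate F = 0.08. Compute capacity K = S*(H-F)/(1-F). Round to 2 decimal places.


K = S * (H - F) / (1 - F)
H - F = 0.52
1 - F = 0.92
K = 10 * 0.52 / 0.92
= 5.65


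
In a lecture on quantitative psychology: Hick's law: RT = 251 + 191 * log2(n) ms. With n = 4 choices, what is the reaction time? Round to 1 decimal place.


RT = 251 + 191 * log2(4)
log2(4) = 2.0
RT = 251 + 191 * 2.0
= 251 + 382.0
= 633.0 ms


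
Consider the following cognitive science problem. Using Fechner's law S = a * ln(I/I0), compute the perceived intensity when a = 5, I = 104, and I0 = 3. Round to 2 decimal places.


S = 5 * ln(104/3)
I/I0 = 34.666667
ln(34.666667) = 3.5458
S = 5 * 3.5458
= 17.73


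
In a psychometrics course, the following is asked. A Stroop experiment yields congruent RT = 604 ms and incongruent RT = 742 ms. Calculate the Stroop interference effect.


Stroop effect = RT(incongruent) - RT(congruent)
= 742 - 604
= 138 ms


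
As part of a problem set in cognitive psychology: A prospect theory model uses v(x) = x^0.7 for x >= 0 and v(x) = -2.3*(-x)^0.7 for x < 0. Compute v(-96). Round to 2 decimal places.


Since x = -96 < 0, use v(x) = -lambda*(-x)^alpha
(-x) = 96
96^0.7 = 24.4112
v(-96) = -2.3 * 24.4112
= -56.15


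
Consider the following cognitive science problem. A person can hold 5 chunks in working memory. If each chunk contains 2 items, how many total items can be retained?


Total items = chunks * items_per_chunk
= 5 * 2
= 10


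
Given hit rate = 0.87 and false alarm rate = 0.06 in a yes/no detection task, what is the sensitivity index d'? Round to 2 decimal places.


d' = z(HR) - z(FAR)
z(0.87) = 1.1264
z(0.06) = -1.5548
d' = 1.1264 - -1.5548
= 2.68


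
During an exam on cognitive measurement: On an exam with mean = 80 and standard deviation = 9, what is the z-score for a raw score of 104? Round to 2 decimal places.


z = (X - mu) / sigma
= (104 - 80) / 9
= 24 / 9
= 2.67


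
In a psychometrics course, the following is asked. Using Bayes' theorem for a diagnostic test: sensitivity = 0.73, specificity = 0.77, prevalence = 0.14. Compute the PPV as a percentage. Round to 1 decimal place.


PPV = (sens * prev) / (sens * prev + (1-spec) * (1-prev))
Numerator = 0.73 * 0.14 = 0.1022
P(positive and no disease) = (1 - spec) * (1 - prev) = (1 - 0.77) * (1 - 0.14) = 0.1978
Denominator = 0.1022 + 0.1978 = 0.3
PPV = 0.1022 / 0.3 = 0.340667
As percentage = 34.1


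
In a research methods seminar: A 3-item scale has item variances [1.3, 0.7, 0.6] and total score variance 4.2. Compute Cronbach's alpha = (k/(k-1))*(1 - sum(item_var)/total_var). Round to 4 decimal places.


alpha = (k/(k-1)) * (1 - sum(s_i^2)/s_total^2)
sum(item variances) = 2.6
k/(k-1) = 3/2 = 1.5
1 - 2.6/4.2 = 1 - 0.619048 = 0.380952
alpha = 1.5 * 0.380952
= 0.5714


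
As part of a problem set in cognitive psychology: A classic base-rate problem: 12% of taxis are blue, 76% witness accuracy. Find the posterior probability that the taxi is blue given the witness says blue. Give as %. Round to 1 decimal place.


P(blue | says blue) = P(says blue | blue)*P(blue) / [P(says blue | blue)*P(blue) + P(says blue | not blue)*P(not blue)]
Numerator = 0.76 * 0.12 = 0.0912
False identification = 0.24 * 0.88 = 0.2112
P = 0.0912 / (0.0912 + 0.2112)
= 0.0912 / 0.3024
As percentage = 30.2


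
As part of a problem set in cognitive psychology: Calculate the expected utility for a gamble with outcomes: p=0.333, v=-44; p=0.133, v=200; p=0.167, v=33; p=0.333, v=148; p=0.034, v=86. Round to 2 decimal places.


EU = sum(p_i * v_i)
0.333 * -44 = -14.652
0.133 * 200 = 26.6
0.167 * 33 = 5.511
0.333 * 148 = 49.284
0.034 * 86 = 2.924
EU = -14.652 + 26.6 + 5.511 + 49.284 + 2.924
= 69.67


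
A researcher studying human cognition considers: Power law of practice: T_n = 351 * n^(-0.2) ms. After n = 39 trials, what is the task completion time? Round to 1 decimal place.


T_n = 351 * 39^(-0.2)
39^(-0.2) = 0.480604
T_n = 351 * 0.480604
= 168.7 ms


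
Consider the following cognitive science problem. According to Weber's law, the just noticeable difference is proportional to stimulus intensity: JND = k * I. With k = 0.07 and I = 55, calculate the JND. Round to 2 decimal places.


JND = k * I
JND = 0.07 * 55
= 3.85


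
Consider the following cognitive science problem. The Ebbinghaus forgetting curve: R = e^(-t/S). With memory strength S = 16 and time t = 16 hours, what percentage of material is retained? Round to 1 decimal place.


R = e^(-t/S)
-t/S = -16/16 = -1.0
R = e^(-1.0) = 0.367879
Percentage = 0.367879 * 100
= 36.8


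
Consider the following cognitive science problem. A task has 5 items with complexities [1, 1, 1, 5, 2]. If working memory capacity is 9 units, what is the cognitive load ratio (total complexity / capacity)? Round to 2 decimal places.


Total complexity = 1 + 1 + 1 + 5 + 2 = 10
Load = total / capacity = 10 / 9
= 1.11


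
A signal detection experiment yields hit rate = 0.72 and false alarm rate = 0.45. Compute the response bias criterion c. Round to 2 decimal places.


c = -0.5 * (z(HR) + z(FAR))
z(0.72) = 0.5828
z(0.45) = -0.1257
c = -0.5 * (0.5828 + -0.1257)
= -0.5 * 0.4571
= -0.23


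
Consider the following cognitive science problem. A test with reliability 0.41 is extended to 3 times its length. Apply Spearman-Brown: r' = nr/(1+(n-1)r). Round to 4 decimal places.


r_new = n*r / (1 + (n-1)*r)
Numerator = 3 * 0.41 = 1.23
Denominator = 1 + 2 * 0.41 = 1.82
r_new = 1.23 / 1.82
= 0.6758


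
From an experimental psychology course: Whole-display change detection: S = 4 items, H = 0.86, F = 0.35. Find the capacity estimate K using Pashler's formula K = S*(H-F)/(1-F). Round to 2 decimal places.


K = S * (H - F) / (1 - F)
H - F = 0.51
1 - F = 0.65
K = 4 * 0.51 / 0.65
= 3.14


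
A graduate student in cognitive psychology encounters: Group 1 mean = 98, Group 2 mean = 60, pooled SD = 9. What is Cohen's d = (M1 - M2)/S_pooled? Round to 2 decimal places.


Cohen's d = (M1 - M2) / S_pooled
= (98 - 60) / 9
= 38 / 9
= 4.22


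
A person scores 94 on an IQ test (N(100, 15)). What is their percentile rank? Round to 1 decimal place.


z = (IQ - mean) / SD
z = (94 - 100) / 15 = -0.4
Percentile = Phi(-0.4) * 100
Phi(-0.4) = 0.344578
= 34.5


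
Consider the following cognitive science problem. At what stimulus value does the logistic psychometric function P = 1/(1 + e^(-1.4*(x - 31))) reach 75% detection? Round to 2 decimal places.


At P = 0.75: 0.75 = 1/(1 + e^(-k*(x-x0)))
Solving: e^(-k*(x-x0)) = 1/3
x = x0 + ln(3)/k
ln(3) = 1.0986
x = 31 + 1.0986/1.4
= 31 + 0.7847
= 31.78


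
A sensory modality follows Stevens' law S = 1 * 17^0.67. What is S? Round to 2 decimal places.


S = 1 * 17^0.67
17^0.67 = 6.6742
S = 1 * 6.6742
= 6.67


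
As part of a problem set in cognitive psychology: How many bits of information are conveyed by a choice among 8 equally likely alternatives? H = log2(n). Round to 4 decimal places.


H = log2(n)
H = log2(8)
= 3.0000


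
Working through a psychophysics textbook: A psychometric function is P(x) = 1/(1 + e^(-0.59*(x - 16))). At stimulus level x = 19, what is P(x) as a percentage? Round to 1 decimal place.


P(x) = 1/(1 + e^(-0.59*(19 - 16)))
Exponent = -0.59 * 3 = -1.77
e^(-1.77) = 0.170333
P = 1/(1 + 0.170333) = 0.854458
Percentage = 85.4


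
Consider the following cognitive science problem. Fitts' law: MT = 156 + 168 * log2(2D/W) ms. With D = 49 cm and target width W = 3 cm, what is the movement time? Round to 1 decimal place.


MT = 156 + 168 * log2(2*49/3)
2D/W = 32.666667
log2(32.666667) = 5.0297
MT = 156 + 168 * 5.0297
= 1001.0 ms


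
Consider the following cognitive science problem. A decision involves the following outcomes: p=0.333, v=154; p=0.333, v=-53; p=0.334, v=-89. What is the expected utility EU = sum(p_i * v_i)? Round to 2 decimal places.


EU = sum(p_i * v_i)
0.333 * 154 = 51.282
0.333 * -53 = -17.649
0.334 * -89 = -29.726
EU = 51.282 + -17.649 + -29.726
= 3.91


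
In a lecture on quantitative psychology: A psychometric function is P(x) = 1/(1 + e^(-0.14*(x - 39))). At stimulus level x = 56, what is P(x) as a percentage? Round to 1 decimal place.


P(x) = 1/(1 + e^(-0.14*(56 - 39)))
Exponent = -0.14 * 17 = -2.38
e^(-2.38) = 0.092551
P = 1/(1 + 0.092551) = 0.915289
Percentage = 91.5


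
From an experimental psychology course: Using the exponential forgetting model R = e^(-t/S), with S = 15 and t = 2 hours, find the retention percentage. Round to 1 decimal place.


R = e^(-t/S)
-t/S = -2/15 = -0.133333
R = e^(-0.133333) = 0.875174
Percentage = 0.875174 * 100
= 87.5


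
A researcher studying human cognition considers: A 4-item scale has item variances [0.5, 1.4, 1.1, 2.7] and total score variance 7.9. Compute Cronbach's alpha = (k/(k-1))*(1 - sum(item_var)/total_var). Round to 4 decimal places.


alpha = (k/(k-1)) * (1 - sum(s_i^2)/s_total^2)
sum(item variances) = 5.7
k/(k-1) = 4/3 = 1.333333
1 - 5.7/7.9 = 1 - 0.721519 = 0.278481
alpha = 1.333333 * 0.278481
= 0.3713


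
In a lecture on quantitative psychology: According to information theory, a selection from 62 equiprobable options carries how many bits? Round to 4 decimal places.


H = log2(n)
H = log2(62)
= 5.9542


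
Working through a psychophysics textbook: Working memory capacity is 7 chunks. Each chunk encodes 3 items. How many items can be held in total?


Total items = chunks * items_per_chunk
= 7 * 3
= 21


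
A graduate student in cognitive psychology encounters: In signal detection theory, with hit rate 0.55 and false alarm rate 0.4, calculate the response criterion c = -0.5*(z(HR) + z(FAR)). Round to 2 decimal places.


c = -0.5 * (z(HR) + z(FAR))
z(0.55) = 0.1257
z(0.4) = -0.2533
c = -0.5 * (0.1257 + -0.2533)
= -0.5 * -0.1276
= 0.06


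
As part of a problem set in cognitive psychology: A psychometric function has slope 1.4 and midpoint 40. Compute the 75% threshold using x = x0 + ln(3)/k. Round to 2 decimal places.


At P = 0.75: 0.75 = 1/(1 + e^(-k*(x-x0)))
Solving: e^(-k*(x-x0)) = 1/3
x = x0 + ln(3)/k
ln(3) = 1.0986
x = 40 + 1.0986/1.4
= 40 + 0.7847
= 40.78


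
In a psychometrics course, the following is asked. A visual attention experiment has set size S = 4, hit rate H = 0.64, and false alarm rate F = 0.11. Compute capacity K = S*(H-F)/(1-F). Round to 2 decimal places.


K = S * (H - F) / (1 - F)
H - F = 0.53
1 - F = 0.89
K = 4 * 0.53 / 0.89
= 2.38


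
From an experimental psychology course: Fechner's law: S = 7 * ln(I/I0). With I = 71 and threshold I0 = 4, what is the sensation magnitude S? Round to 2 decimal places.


S = 7 * ln(71/4)
I/I0 = 17.75
ln(17.75) = 2.8764
S = 7 * 2.8764
= 20.13


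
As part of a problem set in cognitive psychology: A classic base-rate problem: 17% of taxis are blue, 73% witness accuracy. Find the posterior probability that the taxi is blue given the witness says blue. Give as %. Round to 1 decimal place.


P(blue | says blue) = P(says blue | blue)*P(blue) / [P(says blue | blue)*P(blue) + P(says blue | not blue)*P(not blue)]
Numerator = 0.73 * 0.17 = 0.1241
False identification = 0.27 * 0.83 = 0.2241
P = 0.1241 / (0.1241 + 0.2241)
= 0.1241 / 0.3482
As percentage = 35.6


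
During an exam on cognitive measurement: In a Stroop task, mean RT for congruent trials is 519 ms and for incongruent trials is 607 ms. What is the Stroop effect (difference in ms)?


Stroop effect = RT(incongruent) - RT(congruent)
= 607 - 519
= 88 ms


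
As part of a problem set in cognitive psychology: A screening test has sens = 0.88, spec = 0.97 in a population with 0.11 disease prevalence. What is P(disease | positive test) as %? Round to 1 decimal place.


PPV = (sens * prev) / (sens * prev + (1-spec) * (1-prev))
Numerator = 0.88 * 0.11 = 0.0968
P(positive and no disease) = (1 - spec) * (1 - prev) = (1 - 0.97) * (1 - 0.11) = 0.0267
Denominator = 0.0968 + 0.0267 = 0.1235
PPV = 0.0968 / 0.1235 = 0.783806
As percentage = 78.4


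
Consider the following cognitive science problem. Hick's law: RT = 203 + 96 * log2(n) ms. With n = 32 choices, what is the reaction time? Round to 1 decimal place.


RT = 203 + 96 * log2(32)
log2(32) = 5.0
RT = 203 + 96 * 5.0
= 203 + 480.0
= 683.0 ms


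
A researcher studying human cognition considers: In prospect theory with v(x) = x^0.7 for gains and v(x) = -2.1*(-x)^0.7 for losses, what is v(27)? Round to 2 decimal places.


Since x = 27 >= 0, use v(x) = x^0.7
27^0.7 = 10.0451
v(27) = 10.05


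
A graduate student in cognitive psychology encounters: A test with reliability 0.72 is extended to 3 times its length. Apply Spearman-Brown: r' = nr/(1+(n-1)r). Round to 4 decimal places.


r_new = n*r / (1 + (n-1)*r)
Numerator = 3 * 0.72 = 2.16
Denominator = 1 + 2 * 0.72 = 2.44
r_new = 2.16 / 2.44
= 0.8852


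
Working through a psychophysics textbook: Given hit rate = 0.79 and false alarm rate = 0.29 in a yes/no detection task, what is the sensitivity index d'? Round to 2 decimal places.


d' = z(HR) - z(FAR)
z(0.79) = 0.8064
z(0.29) = -0.5534
d' = 0.8064 - -0.5534
= 1.36


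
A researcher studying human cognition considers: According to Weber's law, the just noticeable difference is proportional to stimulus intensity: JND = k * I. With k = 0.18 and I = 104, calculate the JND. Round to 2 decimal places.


JND = k * I
JND = 0.18 * 104
= 18.72


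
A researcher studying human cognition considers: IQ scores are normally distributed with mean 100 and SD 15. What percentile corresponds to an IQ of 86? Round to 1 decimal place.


z = (IQ - mean) / SD
z = (86 - 100) / 15 = -0.9333
Percentile = Phi(-0.9333) * 100
Phi(-0.9333) = 0.175333
= 17.5


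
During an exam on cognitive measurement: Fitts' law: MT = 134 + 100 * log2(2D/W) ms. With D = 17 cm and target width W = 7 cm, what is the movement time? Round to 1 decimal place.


MT = 134 + 100 * log2(2*17/7)
2D/W = 4.857143
log2(4.857143) = 2.2801
MT = 134 + 100 * 2.2801
= 362.0 ms


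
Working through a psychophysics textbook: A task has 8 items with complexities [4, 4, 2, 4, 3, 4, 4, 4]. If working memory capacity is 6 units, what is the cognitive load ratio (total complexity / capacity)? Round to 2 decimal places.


Total complexity = 4 + 4 + 2 + 4 + 3 + 4 + 4 + 4 = 29
Load = total / capacity = 29 / 6
= 4.83


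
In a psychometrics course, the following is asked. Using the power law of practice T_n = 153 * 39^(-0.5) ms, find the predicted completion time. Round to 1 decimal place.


T_n = 153 * 39^(-0.5)
39^(-0.5) = 0.160128
T_n = 153 * 0.160128
= 24.5 ms


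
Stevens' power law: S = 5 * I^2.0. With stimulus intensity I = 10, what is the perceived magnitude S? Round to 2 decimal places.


S = 5 * 10^2.0
10^2.0 = 100.0
S = 5 * 100.0
= 500.00


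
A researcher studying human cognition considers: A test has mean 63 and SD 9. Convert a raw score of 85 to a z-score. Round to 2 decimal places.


z = (X - mu) / sigma
= (85 - 63) / 9
= 22 / 9
= 2.44


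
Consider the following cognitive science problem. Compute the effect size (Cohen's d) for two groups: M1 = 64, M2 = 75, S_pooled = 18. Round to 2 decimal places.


Cohen's d = (M1 - M2) / S_pooled
= (64 - 75) / 18
= -11 / 18
= -0.61


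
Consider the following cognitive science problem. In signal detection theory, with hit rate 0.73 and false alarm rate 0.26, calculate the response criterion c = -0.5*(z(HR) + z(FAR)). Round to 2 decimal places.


c = -0.5 * (z(HR) + z(FAR))
z(0.73) = 0.6128
z(0.26) = -0.6433
c = -0.5 * (0.6128 + -0.6433)
= -0.5 * -0.0305
= 0.02


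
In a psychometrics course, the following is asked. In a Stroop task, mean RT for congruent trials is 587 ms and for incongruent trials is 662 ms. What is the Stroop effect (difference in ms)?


Stroop effect = RT(incongruent) - RT(congruent)
= 662 - 587
= 75 ms


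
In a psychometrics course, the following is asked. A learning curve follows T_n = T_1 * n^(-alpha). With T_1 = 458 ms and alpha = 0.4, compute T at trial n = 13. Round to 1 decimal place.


T_n = 458 * 13^(-0.4)
13^(-0.4) = 0.358445
T_n = 458 * 0.358445
= 164.2 ms


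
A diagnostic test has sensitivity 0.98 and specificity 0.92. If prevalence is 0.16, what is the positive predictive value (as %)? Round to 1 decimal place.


PPV = (sens * prev) / (sens * prev + (1-spec) * (1-prev))
Numerator = 0.98 * 0.16 = 0.1568
P(positive and no disease) = (1 - spec) * (1 - prev) = (1 - 0.92) * (1 - 0.16) = 0.0672
Denominator = 0.1568 + 0.0672 = 0.224
PPV = 0.1568 / 0.224 = 0.7
As percentage = 70.0


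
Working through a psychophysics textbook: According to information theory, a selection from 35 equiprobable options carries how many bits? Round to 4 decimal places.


H = log2(n)
H = log2(35)
= 5.1293


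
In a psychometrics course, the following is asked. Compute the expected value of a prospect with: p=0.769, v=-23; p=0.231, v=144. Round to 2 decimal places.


EU = sum(p_i * v_i)
0.769 * -23 = -17.687
0.231 * 144 = 33.264
EU = -17.687 + 33.264
= 15.58


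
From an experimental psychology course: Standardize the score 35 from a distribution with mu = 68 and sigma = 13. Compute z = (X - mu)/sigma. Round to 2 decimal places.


z = (X - mu) / sigma
= (35 - 68) / 13
= -33 / 13
= -2.54


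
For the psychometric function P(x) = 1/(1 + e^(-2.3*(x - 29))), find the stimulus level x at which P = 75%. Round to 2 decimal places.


At P = 0.75: 0.75 = 1/(1 + e^(-k*(x-x0)))
Solving: e^(-k*(x-x0)) = 1/3
x = x0 + ln(3)/k
ln(3) = 1.0986
x = 29 + 1.0986/2.3
= 29 + 0.4777
= 29.48


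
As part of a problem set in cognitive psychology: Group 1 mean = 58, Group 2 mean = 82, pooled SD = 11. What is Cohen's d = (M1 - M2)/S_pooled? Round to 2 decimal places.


Cohen's d = (M1 - M2) / S_pooled
= (58 - 82) / 11
= -24 / 11
= -2.18


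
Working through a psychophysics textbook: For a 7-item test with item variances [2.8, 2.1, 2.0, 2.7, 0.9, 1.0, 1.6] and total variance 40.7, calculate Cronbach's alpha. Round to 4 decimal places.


alpha = (k/(k-1)) * (1 - sum(s_i^2)/s_total^2)
sum(item variances) = 13.1
k/(k-1) = 7/6 = 1.166667
1 - 13.1/40.7 = 1 - 0.321867 = 0.678133
alpha = 1.166667 * 0.678133
= 0.7912


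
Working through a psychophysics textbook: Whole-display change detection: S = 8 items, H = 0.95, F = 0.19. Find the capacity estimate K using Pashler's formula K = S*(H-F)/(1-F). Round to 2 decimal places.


K = S * (H - F) / (1 - F)
H - F = 0.76
1 - F = 0.81
K = 8 * 0.76 / 0.81
= 7.51


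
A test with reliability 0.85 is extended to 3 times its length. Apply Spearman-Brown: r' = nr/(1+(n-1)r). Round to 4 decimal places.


r_new = n*r / (1 + (n-1)*r)
Numerator = 3 * 0.85 = 2.55
Denominator = 1 + 2 * 0.85 = 2.7
r_new = 2.55 / 2.7
= 0.9444


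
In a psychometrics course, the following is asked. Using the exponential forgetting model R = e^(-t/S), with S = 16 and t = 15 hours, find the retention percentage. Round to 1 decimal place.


R = e^(-t/S)
-t/S = -15/16 = -0.9375
R = e^(-0.9375) = 0.391606
Percentage = 0.391606 * 100
= 39.2


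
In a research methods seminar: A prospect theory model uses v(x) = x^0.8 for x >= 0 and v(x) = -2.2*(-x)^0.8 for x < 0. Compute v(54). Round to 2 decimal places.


Since x = 54 >= 0, use v(x) = x^0.8
54^0.8 = 24.3173
v(54) = 24.32


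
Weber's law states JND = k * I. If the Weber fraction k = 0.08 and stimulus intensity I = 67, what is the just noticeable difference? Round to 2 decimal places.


JND = k * I
JND = 0.08 * 67
= 5.36


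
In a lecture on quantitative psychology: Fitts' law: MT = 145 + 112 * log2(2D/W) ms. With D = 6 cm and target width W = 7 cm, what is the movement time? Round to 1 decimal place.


MT = 145 + 112 * log2(2*6/7)
2D/W = 1.714286
log2(1.714286) = 0.7776
MT = 145 + 112 * 0.7776
= 232.1 ms


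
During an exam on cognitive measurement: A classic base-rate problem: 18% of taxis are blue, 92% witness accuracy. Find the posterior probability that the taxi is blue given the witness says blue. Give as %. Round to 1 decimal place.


P(blue | says blue) = P(says blue | blue)*P(blue) / [P(says blue | blue)*P(blue) + P(says blue | not blue)*P(not blue)]
Numerator = 0.92 * 0.18 = 0.1656
False identification = 0.08 * 0.82 = 0.0656
P = 0.1656 / (0.1656 + 0.0656)
= 0.1656 / 0.2312
As percentage = 71.6


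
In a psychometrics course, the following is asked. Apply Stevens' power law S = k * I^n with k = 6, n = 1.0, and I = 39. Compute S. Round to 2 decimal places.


S = 6 * 39^1.0
39^1.0 = 39.0
S = 6 * 39.0
= 234.00


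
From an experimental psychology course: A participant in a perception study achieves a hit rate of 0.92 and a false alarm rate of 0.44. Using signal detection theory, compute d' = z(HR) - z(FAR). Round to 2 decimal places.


d' = z(HR) - z(FAR)
z(0.92) = 1.4051
z(0.44) = -0.151
d' = 1.4051 - -0.151
= 1.56


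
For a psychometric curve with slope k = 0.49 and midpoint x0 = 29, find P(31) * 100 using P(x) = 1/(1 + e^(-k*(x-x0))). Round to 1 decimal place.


P(x) = 1/(1 + e^(-0.49*(31 - 29)))
Exponent = -0.49 * 2 = -0.98
e^(-0.98) = 0.375311
P = 1/(1 + 0.375311) = 0.727108
Percentage = 72.7


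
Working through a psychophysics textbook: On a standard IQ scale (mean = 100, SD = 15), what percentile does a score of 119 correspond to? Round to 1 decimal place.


z = (IQ - mean) / SD
z = (119 - 100) / 15 = 1.2667
Percentile = Phi(1.2667) * 100
Phi(1.2667) = 0.897369
= 89.7


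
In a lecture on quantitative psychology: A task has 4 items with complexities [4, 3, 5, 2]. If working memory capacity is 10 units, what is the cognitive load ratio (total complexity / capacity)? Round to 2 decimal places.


Total complexity = 4 + 3 + 5 + 2 = 14
Load = total / capacity = 14 / 10
= 1.40


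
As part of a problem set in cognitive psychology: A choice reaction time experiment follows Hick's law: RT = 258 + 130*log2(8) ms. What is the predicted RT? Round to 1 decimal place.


RT = 258 + 130 * log2(8)
log2(8) = 3.0
RT = 258 + 130 * 3.0
= 258 + 390.0
= 648.0 ms


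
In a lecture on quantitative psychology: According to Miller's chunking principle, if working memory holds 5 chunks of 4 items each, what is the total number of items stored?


Total items = chunks * items_per_chunk
= 5 * 4
= 20


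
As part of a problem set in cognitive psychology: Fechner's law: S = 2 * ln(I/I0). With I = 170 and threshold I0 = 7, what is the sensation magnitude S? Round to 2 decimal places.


S = 2 * ln(170/7)
I/I0 = 24.285714
ln(24.285714) = 3.1899
S = 2 * 3.1899
= 6.38


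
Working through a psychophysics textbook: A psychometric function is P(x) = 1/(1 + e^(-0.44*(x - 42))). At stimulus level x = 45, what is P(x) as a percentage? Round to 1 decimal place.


P(x) = 1/(1 + e^(-0.44*(45 - 42)))
Exponent = -0.44 * 3 = -1.32
e^(-1.32) = 0.267135
P = 1/(1 + 0.267135) = 0.789182
Percentage = 78.9


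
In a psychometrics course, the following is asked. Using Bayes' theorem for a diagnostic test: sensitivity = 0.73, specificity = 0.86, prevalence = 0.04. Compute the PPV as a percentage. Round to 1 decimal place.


PPV = (sens * prev) / (sens * prev + (1-spec) * (1-prev))
Numerator = 0.73 * 0.04 = 0.0292
P(positive and no disease) = (1 - spec) * (1 - prev) = (1 - 0.86) * (1 - 0.04) = 0.1344
Denominator = 0.0292 + 0.1344 = 0.1636
PPV = 0.0292 / 0.1636 = 0.178484
As percentage = 17.8


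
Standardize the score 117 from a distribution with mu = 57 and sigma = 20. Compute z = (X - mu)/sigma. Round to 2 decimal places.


z = (X - mu) / sigma
= (117 - 57) / 20
= 60 / 20
= 3.00


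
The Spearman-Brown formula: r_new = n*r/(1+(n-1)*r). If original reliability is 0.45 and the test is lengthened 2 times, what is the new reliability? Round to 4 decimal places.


r_new = n*r / (1 + (n-1)*r)
Numerator = 2 * 0.45 = 0.9
Denominator = 1 + 1 * 0.45 = 1.45
r_new = 0.9 / 1.45
= 0.6207


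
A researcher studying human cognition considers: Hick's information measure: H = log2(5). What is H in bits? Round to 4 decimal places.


H = log2(n)
H = log2(5)
= 2.3219


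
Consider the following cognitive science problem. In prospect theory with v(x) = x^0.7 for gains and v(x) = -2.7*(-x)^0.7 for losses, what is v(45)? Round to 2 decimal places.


Since x = 45 >= 0, use v(x) = x^0.7
45^0.7 = 14.3631
v(45) = 14.36


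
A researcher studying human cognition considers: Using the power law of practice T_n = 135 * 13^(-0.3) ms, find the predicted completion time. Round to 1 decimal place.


T_n = 135 * 13^(-0.3)
13^(-0.3) = 0.463252
T_n = 135 * 0.463252
= 62.5 ms


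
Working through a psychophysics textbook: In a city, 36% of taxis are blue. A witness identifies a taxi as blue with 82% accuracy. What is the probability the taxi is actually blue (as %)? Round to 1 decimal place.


P(blue | says blue) = P(says blue | blue)*P(blue) / [P(says blue | blue)*P(blue) + P(says blue | not blue)*P(not blue)]
Numerator = 0.82 * 0.36 = 0.2952
False identification = 0.18 * 0.64 = 0.1152
P = 0.2952 / (0.2952 + 0.1152)
= 0.2952 / 0.4104
As percentage = 71.9


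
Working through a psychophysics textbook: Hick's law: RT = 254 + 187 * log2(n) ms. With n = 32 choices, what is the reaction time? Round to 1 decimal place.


RT = 254 + 187 * log2(32)
log2(32) = 5.0
RT = 254 + 187 * 5.0
= 254 + 935.0
= 1189.0 ms


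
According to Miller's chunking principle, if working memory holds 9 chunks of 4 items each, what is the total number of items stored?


Total items = chunks * items_per_chunk
= 9 * 4
= 36


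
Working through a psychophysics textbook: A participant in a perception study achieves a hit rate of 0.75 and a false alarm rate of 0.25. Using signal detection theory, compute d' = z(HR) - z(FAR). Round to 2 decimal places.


d' = z(HR) - z(FAR)
z(0.75) = 0.6745
z(0.25) = -0.6745
d' = 0.6745 - -0.6745
= 1.35


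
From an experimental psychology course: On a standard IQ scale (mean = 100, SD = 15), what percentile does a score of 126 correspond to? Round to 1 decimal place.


z = (IQ - mean) / SD
z = (126 - 100) / 15 = 1.7333
Percentile = Phi(1.7333) * 100
Phi(1.7333) = 0.958479
= 95.8


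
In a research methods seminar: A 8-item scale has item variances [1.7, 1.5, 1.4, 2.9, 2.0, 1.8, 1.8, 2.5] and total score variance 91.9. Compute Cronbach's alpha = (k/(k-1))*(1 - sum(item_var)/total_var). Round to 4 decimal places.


alpha = (k/(k-1)) * (1 - sum(s_i^2)/s_total^2)
sum(item variances) = 15.6
k/(k-1) = 8/7 = 1.142857
1 - 15.6/91.9 = 1 - 0.16975 = 0.83025
alpha = 1.142857 * 0.83025
= 0.9489


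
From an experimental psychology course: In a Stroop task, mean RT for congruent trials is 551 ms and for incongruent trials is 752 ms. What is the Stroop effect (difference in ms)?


Stroop effect = RT(incongruent) - RT(congruent)
= 752 - 551
= 201 ms


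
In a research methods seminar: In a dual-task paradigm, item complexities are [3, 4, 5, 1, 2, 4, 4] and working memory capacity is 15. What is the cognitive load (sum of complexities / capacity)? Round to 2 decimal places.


Total complexity = 3 + 4 + 5 + 1 + 2 + 4 + 4 = 23
Load = total / capacity = 23 / 15
= 1.53


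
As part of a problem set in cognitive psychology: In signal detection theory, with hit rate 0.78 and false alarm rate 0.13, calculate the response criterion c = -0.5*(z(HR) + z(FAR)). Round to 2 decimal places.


c = -0.5 * (z(HR) + z(FAR))
z(0.78) = 0.7722
z(0.13) = -1.1264
c = -0.5 * (0.7722 + -1.1264)
= -0.5 * -0.3542
= 0.18


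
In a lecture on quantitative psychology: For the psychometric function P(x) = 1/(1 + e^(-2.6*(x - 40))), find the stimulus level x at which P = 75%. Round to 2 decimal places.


At P = 0.75: 0.75 = 1/(1 + e^(-k*(x-x0)))
Solving: e^(-k*(x-x0)) = 1/3
x = x0 + ln(3)/k
ln(3) = 1.0986
x = 40 + 1.0986/2.6
= 40 + 0.4225
= 40.42
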